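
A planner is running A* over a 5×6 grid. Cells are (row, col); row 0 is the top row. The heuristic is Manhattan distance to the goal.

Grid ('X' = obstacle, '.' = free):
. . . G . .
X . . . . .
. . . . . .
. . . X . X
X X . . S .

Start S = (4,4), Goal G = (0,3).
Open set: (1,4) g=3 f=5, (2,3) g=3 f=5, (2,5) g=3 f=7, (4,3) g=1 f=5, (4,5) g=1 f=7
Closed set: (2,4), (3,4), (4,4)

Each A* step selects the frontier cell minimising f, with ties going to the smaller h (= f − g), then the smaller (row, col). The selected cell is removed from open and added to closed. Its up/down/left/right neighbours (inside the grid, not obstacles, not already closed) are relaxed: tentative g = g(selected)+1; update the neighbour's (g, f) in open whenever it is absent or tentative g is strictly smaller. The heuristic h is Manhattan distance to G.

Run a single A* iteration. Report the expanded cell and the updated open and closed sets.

expanded=(1,4); open=[(0,4) g=4 f=5, (1,3) g=4 f=5, (1,5) g=4 f=7, (2,3) g=3 f=5, (2,5) g=3 f=7, (4,3) g=1 f=5, (4,5) g=1 f=7]; closed=[(1,4), (2,4), (3,4), (4,4)]

step 1: expand (1,4) (f=5, h=2) → closed; open now [(0,4) g=4 f=5, (1,3) g=4 f=5, (1,5) g=4 f=7, (2,3) g=3 f=5, (2,5) g=3 f=7, (4,3) g=1 f=5, (4,5) g=1 f=7]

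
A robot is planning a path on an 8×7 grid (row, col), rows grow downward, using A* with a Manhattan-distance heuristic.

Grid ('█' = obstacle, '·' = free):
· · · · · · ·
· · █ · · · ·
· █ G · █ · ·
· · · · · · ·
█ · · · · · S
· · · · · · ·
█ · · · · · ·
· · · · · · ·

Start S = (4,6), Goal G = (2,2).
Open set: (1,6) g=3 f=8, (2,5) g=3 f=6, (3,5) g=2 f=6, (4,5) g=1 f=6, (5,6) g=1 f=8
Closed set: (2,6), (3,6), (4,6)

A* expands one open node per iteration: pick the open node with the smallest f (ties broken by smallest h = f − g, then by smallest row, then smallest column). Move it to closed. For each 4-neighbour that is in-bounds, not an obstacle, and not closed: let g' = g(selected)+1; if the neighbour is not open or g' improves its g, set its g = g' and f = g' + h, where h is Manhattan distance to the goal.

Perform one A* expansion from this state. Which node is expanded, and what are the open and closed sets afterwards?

expanded=(2,5); open=[(1,5) g=4 f=8, (1,6) g=3 f=8, (3,5) g=2 f=6, (4,5) g=1 f=6, (5,6) g=1 f=8]; closed=[(2,5), (2,6), (3,6), (4,6)]

step 1: expand (2,5) (f=6, h=3) → closed; open now [(1,5) g=4 f=8, (1,6) g=3 f=8, (3,5) g=2 f=6, (4,5) g=1 f=6, (5,6) g=1 f=8]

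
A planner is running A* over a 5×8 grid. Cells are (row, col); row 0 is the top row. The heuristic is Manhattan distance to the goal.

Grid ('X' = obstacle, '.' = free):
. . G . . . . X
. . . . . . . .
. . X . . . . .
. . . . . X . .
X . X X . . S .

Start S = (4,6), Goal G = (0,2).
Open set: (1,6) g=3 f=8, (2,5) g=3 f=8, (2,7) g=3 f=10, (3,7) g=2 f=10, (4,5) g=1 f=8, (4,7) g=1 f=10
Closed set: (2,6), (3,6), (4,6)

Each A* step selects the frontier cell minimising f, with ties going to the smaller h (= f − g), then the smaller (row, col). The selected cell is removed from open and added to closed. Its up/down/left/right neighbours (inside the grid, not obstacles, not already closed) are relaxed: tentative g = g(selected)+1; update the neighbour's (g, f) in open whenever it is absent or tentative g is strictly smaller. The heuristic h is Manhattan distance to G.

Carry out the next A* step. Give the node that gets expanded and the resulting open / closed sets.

step 1: expand (1,6) (f=8, h=5) → closed; open now [(0,6) g=4 f=8, (1,5) g=4 f=8, (1,7) g=4 f=10, (2,5) g=3 f=8, (2,7) g=3 f=10, (3,7) g=2 f=10, (4,5) g=1 f=8, (4,7) g=1 f=10]

expanded=(1,6); open=[(0,6) g=4 f=8, (1,5) g=4 f=8, (1,7) g=4 f=10, (2,5) g=3 f=8, (2,7) g=3 f=10, (3,7) g=2 f=10, (4,5) g=1 f=8, (4,7) g=1 f=10]; closed=[(1,6), (2,6), (3,6), (4,6)]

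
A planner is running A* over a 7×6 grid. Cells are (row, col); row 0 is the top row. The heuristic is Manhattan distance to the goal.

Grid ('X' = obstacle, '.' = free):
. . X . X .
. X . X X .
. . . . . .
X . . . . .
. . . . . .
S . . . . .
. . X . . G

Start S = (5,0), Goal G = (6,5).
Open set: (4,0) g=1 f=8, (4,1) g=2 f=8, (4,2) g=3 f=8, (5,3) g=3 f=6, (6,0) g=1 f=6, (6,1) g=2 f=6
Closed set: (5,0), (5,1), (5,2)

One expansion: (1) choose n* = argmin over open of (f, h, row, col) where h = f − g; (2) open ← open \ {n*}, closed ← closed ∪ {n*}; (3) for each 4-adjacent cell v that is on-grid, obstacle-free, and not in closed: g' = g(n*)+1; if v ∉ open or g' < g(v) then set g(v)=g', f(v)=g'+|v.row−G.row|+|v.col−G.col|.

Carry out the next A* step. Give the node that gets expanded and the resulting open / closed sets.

expanded=(5,3); open=[(4,0) g=1 f=8, (4,1) g=2 f=8, (4,2) g=3 f=8, (4,3) g=4 f=8, (5,4) g=4 f=6, (6,0) g=1 f=6, (6,1) g=2 f=6, (6,3) g=4 f=6]; closed=[(5,0), (5,1), (5,2), (5,3)]

step 1: expand (5,3) (f=6, h=3) → closed; open now [(4,0) g=1 f=8, (4,1) g=2 f=8, (4,2) g=3 f=8, (4,3) g=4 f=8, (5,4) g=4 f=6, (6,0) g=1 f=6, (6,1) g=2 f=6, (6,3) g=4 f=6]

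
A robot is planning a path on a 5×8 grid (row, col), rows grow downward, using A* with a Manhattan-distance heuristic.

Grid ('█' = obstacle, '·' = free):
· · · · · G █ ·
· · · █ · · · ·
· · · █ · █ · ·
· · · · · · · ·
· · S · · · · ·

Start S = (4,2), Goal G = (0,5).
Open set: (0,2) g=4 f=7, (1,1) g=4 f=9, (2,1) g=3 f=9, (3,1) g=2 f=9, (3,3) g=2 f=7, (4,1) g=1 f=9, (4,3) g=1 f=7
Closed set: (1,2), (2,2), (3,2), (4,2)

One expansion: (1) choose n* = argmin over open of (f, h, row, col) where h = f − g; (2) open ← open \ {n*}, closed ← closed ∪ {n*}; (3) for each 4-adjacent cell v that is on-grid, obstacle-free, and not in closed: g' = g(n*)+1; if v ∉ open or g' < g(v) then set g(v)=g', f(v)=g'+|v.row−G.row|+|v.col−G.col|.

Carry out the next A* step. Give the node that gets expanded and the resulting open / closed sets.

expanded=(0,2); open=[(0,1) g=5 f=9, (0,3) g=5 f=7, (1,1) g=4 f=9, (2,1) g=3 f=9, (3,1) g=2 f=9, (3,3) g=2 f=7, (4,1) g=1 f=9, (4,3) g=1 f=7]; closed=[(0,2), (1,2), (2,2), (3,2), (4,2)]

step 1: expand (0,2) (f=7, h=3) → closed; open now [(0,1) g=5 f=9, (0,3) g=5 f=7, (1,1) g=4 f=9, (2,1) g=3 f=9, (3,1) g=2 f=9, (3,3) g=2 f=7, (4,1) g=1 f=9, (4,3) g=1 f=7]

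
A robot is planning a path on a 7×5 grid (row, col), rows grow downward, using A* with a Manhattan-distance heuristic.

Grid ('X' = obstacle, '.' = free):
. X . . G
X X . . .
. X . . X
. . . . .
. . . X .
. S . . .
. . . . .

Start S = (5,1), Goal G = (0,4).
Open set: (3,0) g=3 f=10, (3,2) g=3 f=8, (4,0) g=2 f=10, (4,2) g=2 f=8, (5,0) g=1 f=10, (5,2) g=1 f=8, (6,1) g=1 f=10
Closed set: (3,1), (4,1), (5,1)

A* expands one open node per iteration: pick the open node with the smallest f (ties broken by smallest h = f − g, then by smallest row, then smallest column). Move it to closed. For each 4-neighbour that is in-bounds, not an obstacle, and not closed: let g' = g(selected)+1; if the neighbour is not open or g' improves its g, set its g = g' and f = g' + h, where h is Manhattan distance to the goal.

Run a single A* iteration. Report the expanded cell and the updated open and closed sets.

step 1: expand (3,2) (f=8, h=5) → closed; open now [(2,2) g=4 f=8, (3,0) g=3 f=10, (3,3) g=4 f=8, (4,0) g=2 f=10, (4,2) g=2 f=8, (5,0) g=1 f=10, (5,2) g=1 f=8, (6,1) g=1 f=10]

expanded=(3,2); open=[(2,2) g=4 f=8, (3,0) g=3 f=10, (3,3) g=4 f=8, (4,0) g=2 f=10, (4,2) g=2 f=8, (5,0) g=1 f=10, (5,2) g=1 f=8, (6,1) g=1 f=10]; closed=[(3,1), (3,2), (4,1), (5,1)]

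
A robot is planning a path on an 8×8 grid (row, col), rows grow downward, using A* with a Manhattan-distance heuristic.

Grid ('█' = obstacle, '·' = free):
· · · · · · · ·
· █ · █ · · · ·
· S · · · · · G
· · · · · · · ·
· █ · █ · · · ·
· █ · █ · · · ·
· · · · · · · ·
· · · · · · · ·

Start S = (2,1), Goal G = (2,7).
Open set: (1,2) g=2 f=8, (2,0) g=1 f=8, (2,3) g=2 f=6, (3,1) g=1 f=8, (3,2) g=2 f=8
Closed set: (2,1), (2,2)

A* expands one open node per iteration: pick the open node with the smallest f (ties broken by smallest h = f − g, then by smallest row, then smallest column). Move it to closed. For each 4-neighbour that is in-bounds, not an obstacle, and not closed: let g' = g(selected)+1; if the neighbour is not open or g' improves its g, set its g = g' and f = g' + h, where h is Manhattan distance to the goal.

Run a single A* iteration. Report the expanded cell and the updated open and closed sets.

step 1: expand (2,3) (f=6, h=4) → closed; open now [(1,2) g=2 f=8, (2,0) g=1 f=8, (2,4) g=3 f=6, (3,1) g=1 f=8, (3,2) g=2 f=8, (3,3) g=3 f=8]

expanded=(2,3); open=[(1,2) g=2 f=8, (2,0) g=1 f=8, (2,4) g=3 f=6, (3,1) g=1 f=8, (3,2) g=2 f=8, (3,3) g=3 f=8]; closed=[(2,1), (2,2), (2,3)]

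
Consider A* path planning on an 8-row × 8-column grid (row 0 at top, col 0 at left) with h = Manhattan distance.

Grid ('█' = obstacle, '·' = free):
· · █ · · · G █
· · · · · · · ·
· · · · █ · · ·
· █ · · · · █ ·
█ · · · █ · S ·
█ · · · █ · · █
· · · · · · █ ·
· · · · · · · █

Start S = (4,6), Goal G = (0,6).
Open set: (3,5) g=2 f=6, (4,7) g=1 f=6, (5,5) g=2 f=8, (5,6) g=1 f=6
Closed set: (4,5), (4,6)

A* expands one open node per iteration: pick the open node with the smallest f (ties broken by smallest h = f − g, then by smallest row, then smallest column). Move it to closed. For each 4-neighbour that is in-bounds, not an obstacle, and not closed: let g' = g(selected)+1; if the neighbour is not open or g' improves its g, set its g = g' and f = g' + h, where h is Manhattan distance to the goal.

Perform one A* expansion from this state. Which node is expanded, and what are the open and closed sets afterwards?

step 1: expand (3,5) (f=6, h=4) → closed; open now [(2,5) g=3 f=6, (3,4) g=3 f=8, (4,7) g=1 f=6, (5,5) g=2 f=8, (5,6) g=1 f=6]

expanded=(3,5); open=[(2,5) g=3 f=6, (3,4) g=3 f=8, (4,7) g=1 f=6, (5,5) g=2 f=8, (5,6) g=1 f=6]; closed=[(3,5), (4,5), (4,6)]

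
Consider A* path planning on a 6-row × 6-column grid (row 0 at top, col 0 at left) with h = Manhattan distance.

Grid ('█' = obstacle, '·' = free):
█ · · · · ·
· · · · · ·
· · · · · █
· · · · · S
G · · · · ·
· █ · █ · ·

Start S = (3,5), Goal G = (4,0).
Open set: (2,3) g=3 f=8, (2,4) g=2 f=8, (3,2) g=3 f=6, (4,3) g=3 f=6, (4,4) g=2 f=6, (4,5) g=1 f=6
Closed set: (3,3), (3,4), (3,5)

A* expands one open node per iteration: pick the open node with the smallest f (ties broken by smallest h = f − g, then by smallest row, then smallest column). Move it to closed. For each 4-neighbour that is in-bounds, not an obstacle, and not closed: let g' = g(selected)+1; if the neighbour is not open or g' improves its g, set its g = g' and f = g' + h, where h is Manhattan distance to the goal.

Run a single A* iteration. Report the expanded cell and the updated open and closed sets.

expanded=(3,2); open=[(2,2) g=4 f=8, (2,3) g=3 f=8, (2,4) g=2 f=8, (3,1) g=4 f=6, (4,2) g=4 f=6, (4,3) g=3 f=6, (4,4) g=2 f=6, (4,5) g=1 f=6]; closed=[(3,2), (3,3), (3,4), (3,5)]

step 1: expand (3,2) (f=6, h=3) → closed; open now [(2,2) g=4 f=8, (2,3) g=3 f=8, (2,4) g=2 f=8, (3,1) g=4 f=6, (4,2) g=4 f=6, (4,3) g=3 f=6, (4,4) g=2 f=6, (4,5) g=1 f=6]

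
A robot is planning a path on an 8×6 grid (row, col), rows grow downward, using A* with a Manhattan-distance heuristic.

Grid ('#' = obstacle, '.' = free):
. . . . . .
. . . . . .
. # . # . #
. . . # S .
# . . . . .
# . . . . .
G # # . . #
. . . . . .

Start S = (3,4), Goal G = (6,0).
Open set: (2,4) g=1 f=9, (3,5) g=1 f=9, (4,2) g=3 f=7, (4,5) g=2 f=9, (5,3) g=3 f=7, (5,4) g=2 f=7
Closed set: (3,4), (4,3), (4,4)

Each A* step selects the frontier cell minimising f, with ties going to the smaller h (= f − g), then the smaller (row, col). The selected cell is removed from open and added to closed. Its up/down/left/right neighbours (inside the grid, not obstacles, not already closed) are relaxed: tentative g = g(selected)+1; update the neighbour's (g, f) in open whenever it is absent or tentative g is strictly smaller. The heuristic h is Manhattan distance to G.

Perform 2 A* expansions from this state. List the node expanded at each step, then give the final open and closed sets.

order=[(4,2) → (4,1)]; open=[(2,4) g=1 f=9, (3,1) g=5 f=9, (3,2) g=4 f=9, (3,5) g=1 f=9, (4,5) g=2 f=9, (5,1) g=5 f=7, (5,2) g=4 f=7, (5,3) g=3 f=7, (5,4) g=2 f=7]; closed=[(3,4), (4,1), (4,2), (4,3), (4,4)]

step 1: expand (4,2) (f=7, h=4) → closed; open now [(2,4) g=1 f=9, (3,2) g=4 f=9, (3,5) g=1 f=9, (4,1) g=4 f=7, (4,5) g=2 f=9, (5,2) g=4 f=7, (5,3) g=3 f=7, (5,4) g=2 f=7]
step 2: expand (4,1) (f=7, h=3) → closed; open now [(2,4) g=1 f=9, (3,1) g=5 f=9, (3,2) g=4 f=9, (3,5) g=1 f=9, (4,5) g=2 f=9, (5,1) g=5 f=7, (5,2) g=4 f=7, (5,3) g=3 f=7, (5,4) g=2 f=7]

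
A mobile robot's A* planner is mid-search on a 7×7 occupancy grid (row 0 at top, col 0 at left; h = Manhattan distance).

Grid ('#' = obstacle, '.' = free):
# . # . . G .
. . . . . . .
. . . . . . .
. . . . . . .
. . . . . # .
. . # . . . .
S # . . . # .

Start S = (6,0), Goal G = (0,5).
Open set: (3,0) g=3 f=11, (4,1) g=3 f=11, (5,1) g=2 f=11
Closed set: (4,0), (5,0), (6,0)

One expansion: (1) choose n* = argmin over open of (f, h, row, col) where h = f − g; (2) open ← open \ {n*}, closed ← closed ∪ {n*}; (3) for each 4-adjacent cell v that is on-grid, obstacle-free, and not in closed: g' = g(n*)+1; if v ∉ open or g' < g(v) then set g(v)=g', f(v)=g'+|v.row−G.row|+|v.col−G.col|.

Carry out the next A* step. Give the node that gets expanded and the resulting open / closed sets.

expanded=(3,0); open=[(2,0) g=4 f=11, (3,1) g=4 f=11, (4,1) g=3 f=11, (5,1) g=2 f=11]; closed=[(3,0), (4,0), (5,0), (6,0)]

step 1: expand (3,0) (f=11, h=8) → closed; open now [(2,0) g=4 f=11, (3,1) g=4 f=11, (4,1) g=3 f=11, (5,1) g=2 f=11]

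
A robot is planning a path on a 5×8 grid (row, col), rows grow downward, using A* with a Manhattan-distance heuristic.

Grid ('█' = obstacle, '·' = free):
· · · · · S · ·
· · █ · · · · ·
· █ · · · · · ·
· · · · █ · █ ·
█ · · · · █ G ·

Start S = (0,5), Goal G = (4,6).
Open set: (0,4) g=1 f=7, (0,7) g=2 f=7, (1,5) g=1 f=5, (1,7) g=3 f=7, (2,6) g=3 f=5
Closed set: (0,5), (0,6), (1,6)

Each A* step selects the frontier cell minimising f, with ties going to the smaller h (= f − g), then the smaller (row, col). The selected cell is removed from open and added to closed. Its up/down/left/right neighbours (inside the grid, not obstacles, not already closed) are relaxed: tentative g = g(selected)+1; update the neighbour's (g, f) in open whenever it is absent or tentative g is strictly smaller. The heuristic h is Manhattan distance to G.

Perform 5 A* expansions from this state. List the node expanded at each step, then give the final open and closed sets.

step 1: expand (2,6) (f=5, h=2) → closed; open now [(0,4) g=1 f=7, (0,7) g=2 f=7, (1,5) g=1 f=5, (1,7) g=3 f=7, (2,5) g=4 f=7, (2,7) g=4 f=7]
step 2: expand (1,5) (f=5, h=4) → closed; open now [(0,4) g=1 f=7, (0,7) g=2 f=7, (1,4) g=2 f=7, (1,7) g=3 f=7, (2,5) g=2 f=5, (2,7) g=4 f=7]
step 3: expand (2,5) (f=5, h=3) → closed; open now [(0,4) g=1 f=7, (0,7) g=2 f=7, (1,4) g=2 f=7, (1,7) g=3 f=7, (2,4) g=3 f=7, (2,7) g=4 f=7, (3,5) g=3 f=5]
step 4: expand (3,5) (f=5, h=2) → closed; open now [(0,4) g=1 f=7, (0,7) g=2 f=7, (1,4) g=2 f=7, (1,7) g=3 f=7, (2,4) g=3 f=7, (2,7) g=4 f=7]
step 5: expand (2,7) (f=7, h=3) → closed; open now [(0,4) g=1 f=7, (0,7) g=2 f=7, (1,4) g=2 f=7, (1,7) g=3 f=7, (2,4) g=3 f=7, (3,7) g=5 f=7]

order=[(2,6) → (1,5) → (2,5) → (3,5) → (2,7)]; open=[(0,4) g=1 f=7, (0,7) g=2 f=7, (1,4) g=2 f=7, (1,7) g=3 f=7, (2,4) g=3 f=7, (3,7) g=5 f=7]; closed=[(0,5), (0,6), (1,5), (1,6), (2,5), (2,6), (2,7), (3,5)]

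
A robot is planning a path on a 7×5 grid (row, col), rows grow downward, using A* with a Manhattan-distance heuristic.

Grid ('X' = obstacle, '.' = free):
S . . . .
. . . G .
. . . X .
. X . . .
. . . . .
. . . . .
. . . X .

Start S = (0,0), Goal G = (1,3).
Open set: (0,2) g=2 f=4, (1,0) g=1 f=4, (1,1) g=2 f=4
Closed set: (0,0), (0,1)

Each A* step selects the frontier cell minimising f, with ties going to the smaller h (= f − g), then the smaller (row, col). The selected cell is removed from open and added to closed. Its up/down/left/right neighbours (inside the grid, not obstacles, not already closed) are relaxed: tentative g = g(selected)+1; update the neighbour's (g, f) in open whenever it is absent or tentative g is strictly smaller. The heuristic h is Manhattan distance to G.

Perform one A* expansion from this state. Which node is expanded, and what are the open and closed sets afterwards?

expanded=(0,2); open=[(0,3) g=3 f=4, (1,0) g=1 f=4, (1,1) g=2 f=4, (1,2) g=3 f=4]; closed=[(0,0), (0,1), (0,2)]

step 1: expand (0,2) (f=4, h=2) → closed; open now [(0,3) g=3 f=4, (1,0) g=1 f=4, (1,1) g=2 f=4, (1,2) g=3 f=4]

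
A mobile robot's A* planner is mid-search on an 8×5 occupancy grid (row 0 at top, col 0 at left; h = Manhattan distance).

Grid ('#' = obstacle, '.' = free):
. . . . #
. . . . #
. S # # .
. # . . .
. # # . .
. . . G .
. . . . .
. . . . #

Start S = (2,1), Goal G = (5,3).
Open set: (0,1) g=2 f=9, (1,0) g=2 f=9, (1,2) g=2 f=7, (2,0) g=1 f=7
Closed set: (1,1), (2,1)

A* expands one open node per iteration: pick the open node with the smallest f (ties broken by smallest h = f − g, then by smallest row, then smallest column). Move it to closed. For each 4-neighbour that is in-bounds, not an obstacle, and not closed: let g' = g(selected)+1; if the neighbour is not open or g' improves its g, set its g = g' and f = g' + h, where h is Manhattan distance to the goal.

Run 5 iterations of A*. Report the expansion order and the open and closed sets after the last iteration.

step 1: expand (1,2) (f=7, h=5) → closed; open now [(0,1) g=2 f=9, (0,2) g=3 f=9, (1,0) g=2 f=9, (1,3) g=3 f=7, (2,0) g=1 f=7]
step 2: expand (1,3) (f=7, h=4) → closed; open now [(0,1) g=2 f=9, (0,2) g=3 f=9, (0,3) g=4 f=9, (1,0) g=2 f=9, (2,0) g=1 f=7]
step 3: expand (2,0) (f=7, h=6) → closed; open now [(0,1) g=2 f=9, (0,2) g=3 f=9, (0,3) g=4 f=9, (1,0) g=2 f=9, (3,0) g=2 f=7]
step 4: expand (3,0) (f=7, h=5) → closed; open now [(0,1) g=2 f=9, (0,2) g=3 f=9, (0,3) g=4 f=9, (1,0) g=2 f=9, (4,0) g=3 f=7]
step 5: expand (4,0) (f=7, h=4) → closed; open now [(0,1) g=2 f=9, (0,2) g=3 f=9, (0,3) g=4 f=9, (1,0) g=2 f=9, (5,0) g=4 f=7]

order=[(1,2) → (1,3) → (2,0) → (3,0) → (4,0)]; open=[(0,1) g=2 f=9, (0,2) g=3 f=9, (0,3) g=4 f=9, (1,0) g=2 f=9, (5,0) g=4 f=7]; closed=[(1,1), (1,2), (1,3), (2,0), (2,1), (3,0), (4,0)]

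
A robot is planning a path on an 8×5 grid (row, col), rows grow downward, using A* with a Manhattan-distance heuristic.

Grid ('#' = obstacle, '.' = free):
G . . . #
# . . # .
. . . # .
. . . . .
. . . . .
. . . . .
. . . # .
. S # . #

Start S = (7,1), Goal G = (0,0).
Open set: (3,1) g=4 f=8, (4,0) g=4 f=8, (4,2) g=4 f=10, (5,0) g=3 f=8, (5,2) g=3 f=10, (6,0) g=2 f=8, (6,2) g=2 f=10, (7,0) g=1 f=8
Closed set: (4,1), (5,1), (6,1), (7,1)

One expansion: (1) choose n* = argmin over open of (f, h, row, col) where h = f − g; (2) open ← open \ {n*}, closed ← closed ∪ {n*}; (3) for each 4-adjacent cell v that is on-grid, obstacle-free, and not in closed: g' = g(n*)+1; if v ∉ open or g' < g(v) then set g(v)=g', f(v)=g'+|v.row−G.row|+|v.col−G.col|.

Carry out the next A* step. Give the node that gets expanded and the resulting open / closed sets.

expanded=(3,1); open=[(2,1) g=5 f=8, (3,0) g=5 f=8, (3,2) g=5 f=10, (4,0) g=4 f=8, (4,2) g=4 f=10, (5,0) g=3 f=8, (5,2) g=3 f=10, (6,0) g=2 f=8, (6,2) g=2 f=10, (7,0) g=1 f=8]; closed=[(3,1), (4,1), (5,1), (6,1), (7,1)]

step 1: expand (3,1) (f=8, h=4) → closed; open now [(2,1) g=5 f=8, (3,0) g=5 f=8, (3,2) g=5 f=10, (4,0) g=4 f=8, (4,2) g=4 f=10, (5,0) g=3 f=8, (5,2) g=3 f=10, (6,0) g=2 f=8, (6,2) g=2 f=10, (7,0) g=1 f=8]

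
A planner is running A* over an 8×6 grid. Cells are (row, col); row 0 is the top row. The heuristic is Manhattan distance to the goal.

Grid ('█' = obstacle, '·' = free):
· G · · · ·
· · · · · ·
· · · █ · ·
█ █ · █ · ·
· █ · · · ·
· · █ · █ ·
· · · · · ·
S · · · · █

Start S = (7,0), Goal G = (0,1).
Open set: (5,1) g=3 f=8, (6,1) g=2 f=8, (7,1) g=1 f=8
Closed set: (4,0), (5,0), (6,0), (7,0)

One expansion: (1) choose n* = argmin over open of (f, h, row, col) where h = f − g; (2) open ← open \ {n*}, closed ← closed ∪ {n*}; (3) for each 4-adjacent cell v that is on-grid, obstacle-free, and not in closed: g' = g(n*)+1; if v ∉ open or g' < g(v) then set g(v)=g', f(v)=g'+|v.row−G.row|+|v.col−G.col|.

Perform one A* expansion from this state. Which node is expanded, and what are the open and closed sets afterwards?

expanded=(5,1); open=[(6,1) g=2 f=8, (7,1) g=1 f=8]; closed=[(4,0), (5,0), (5,1), (6,0), (7,0)]

step 1: expand (5,1) (f=8, h=5) → closed; open now [(6,1) g=2 f=8, (7,1) g=1 f=8]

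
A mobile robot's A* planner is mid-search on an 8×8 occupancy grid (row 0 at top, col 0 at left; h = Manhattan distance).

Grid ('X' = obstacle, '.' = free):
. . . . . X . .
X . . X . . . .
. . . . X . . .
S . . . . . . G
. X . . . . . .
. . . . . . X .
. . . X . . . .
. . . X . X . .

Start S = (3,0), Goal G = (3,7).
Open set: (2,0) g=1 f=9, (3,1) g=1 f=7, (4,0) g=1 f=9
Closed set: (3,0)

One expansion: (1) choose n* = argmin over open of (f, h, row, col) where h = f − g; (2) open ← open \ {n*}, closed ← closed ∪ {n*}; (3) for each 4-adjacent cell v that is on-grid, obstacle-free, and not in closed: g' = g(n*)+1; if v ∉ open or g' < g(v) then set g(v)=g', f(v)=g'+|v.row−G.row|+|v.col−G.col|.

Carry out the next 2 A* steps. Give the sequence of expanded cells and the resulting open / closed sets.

step 1: expand (3,1) (f=7, h=6) → closed; open now [(2,0) g=1 f=9, (2,1) g=2 f=9, (3,2) g=2 f=7, (4,0) g=1 f=9]
step 2: expand (3,2) (f=7, h=5) → closed; open now [(2,0) g=1 f=9, (2,1) g=2 f=9, (2,2) g=3 f=9, (3,3) g=3 f=7, (4,0) g=1 f=9, (4,2) g=3 f=9]

order=[(3,1) → (3,2)]; open=[(2,0) g=1 f=9, (2,1) g=2 f=9, (2,2) g=3 f=9, (3,3) g=3 f=7, (4,0) g=1 f=9, (4,2) g=3 f=9]; closed=[(3,0), (3,1), (3,2)]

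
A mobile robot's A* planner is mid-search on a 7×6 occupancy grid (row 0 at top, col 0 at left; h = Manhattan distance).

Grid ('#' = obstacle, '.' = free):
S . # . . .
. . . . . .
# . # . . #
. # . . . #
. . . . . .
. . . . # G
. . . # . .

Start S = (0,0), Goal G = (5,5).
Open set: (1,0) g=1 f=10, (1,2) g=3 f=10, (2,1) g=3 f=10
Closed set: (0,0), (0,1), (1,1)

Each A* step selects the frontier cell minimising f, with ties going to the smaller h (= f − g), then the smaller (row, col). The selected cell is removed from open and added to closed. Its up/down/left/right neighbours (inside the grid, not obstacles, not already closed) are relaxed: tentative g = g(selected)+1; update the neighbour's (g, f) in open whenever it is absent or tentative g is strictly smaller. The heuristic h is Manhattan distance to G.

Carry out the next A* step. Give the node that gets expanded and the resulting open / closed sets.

expanded=(1,2); open=[(1,0) g=1 f=10, (1,3) g=4 f=10, (2,1) g=3 f=10]; closed=[(0,0), (0,1), (1,1), (1,2)]

step 1: expand (1,2) (f=10, h=7) → closed; open now [(1,0) g=1 f=10, (1,3) g=4 f=10, (2,1) g=3 f=10]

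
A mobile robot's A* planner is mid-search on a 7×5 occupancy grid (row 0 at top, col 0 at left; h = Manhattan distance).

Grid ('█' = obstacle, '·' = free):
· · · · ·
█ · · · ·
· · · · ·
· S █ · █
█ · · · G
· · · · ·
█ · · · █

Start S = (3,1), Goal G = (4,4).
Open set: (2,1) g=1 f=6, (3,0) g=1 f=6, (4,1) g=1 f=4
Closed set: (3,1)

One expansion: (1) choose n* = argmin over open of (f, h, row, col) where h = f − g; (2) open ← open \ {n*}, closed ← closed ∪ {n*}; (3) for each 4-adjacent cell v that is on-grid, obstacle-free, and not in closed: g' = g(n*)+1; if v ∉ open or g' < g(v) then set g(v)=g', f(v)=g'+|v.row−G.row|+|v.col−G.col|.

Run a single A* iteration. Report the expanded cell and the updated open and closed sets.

expanded=(4,1); open=[(2,1) g=1 f=6, (3,0) g=1 f=6, (4,2) g=2 f=4, (5,1) g=2 f=6]; closed=[(3,1), (4,1)]

step 1: expand (4,1) (f=4, h=3) → closed; open now [(2,1) g=1 f=6, (3,0) g=1 f=6, (4,2) g=2 f=4, (5,1) g=2 f=6]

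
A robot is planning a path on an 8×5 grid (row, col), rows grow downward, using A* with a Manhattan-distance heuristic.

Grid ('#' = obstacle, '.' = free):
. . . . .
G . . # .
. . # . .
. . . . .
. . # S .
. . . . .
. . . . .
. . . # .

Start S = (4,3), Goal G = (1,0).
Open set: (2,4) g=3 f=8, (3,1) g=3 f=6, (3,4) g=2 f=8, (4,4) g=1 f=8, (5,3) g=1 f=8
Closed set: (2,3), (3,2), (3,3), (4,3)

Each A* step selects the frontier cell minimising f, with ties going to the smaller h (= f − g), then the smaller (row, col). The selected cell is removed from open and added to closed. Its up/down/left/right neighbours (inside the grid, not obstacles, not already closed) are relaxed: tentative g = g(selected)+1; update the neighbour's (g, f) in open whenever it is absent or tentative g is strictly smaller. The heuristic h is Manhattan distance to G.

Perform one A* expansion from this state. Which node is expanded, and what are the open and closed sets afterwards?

step 1: expand (3,1) (f=6, h=3) → closed; open now [(2,1) g=4 f=6, (2,4) g=3 f=8, (3,0) g=4 f=6, (3,4) g=2 f=8, (4,1) g=4 f=8, (4,4) g=1 f=8, (5,3) g=1 f=8]

expanded=(3,1); open=[(2,1) g=4 f=6, (2,4) g=3 f=8, (3,0) g=4 f=6, (3,4) g=2 f=8, (4,1) g=4 f=8, (4,4) g=1 f=8, (5,3) g=1 f=8]; closed=[(2,3), (3,1), (3,2), (3,3), (4,3)]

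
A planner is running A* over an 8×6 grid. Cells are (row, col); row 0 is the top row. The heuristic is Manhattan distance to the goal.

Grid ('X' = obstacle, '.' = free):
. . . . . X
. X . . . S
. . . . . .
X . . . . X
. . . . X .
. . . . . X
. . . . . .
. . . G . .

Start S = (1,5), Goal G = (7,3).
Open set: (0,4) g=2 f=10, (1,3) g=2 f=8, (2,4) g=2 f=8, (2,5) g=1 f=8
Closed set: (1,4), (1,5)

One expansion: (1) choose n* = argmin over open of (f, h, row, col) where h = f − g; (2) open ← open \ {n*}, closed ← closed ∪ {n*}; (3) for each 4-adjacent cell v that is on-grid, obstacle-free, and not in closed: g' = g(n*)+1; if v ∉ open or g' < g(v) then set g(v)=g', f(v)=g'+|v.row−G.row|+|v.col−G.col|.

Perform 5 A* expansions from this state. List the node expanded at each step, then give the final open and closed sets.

order=[(1,3) → (2,3) → (3,3) → (4,3) → (5,3)]; open=[(0,3) g=3 f=10, (0,4) g=2 f=10, (1,2) g=3 f=10, (2,2) g=4 f=10, (2,4) g=2 f=8, (2,5) g=1 f=8, (3,2) g=5 f=10, (3,4) g=5 f=10, (4,2) g=6 f=10, (5,2) g=7 f=10, (5,4) g=7 f=10, (6,3) g=7 f=8]; closed=[(1,3), (1,4), (1,5), (2,3), (3,3), (4,3), (5,3)]

step 1: expand (1,3) (f=8, h=6) → closed; open now [(0,3) g=3 f=10, (0,4) g=2 f=10, (1,2) g=3 f=10, (2,3) g=3 f=8, (2,4) g=2 f=8, (2,5) g=1 f=8]
step 2: expand (2,3) (f=8, h=5) → closed; open now [(0,3) g=3 f=10, (0,4) g=2 f=10, (1,2) g=3 f=10, (2,2) g=4 f=10, (2,4) g=2 f=8, (2,5) g=1 f=8, (3,3) g=4 f=8]
step 3: expand (3,3) (f=8, h=4) → closed; open now [(0,3) g=3 f=10, (0,4) g=2 f=10, (1,2) g=3 f=10, (2,2) g=4 f=10, (2,4) g=2 f=8, (2,5) g=1 f=8, (3,2) g=5 f=10, (3,4) g=5 f=10, (4,3) g=5 f=8]
step 4: expand (4,3) (f=8, h=3) → closed; open now [(0,3) g=3 f=10, (0,4) g=2 f=10, (1,2) g=3 f=10, (2,2) g=4 f=10, (2,4) g=2 f=8, (2,5) g=1 f=8, (3,2) g=5 f=10, (3,4) g=5 f=10, (4,2) g=6 f=10, (5,3) g=6 f=8]
step 5: expand (5,3) (f=8, h=2) → closed; open now [(0,3) g=3 f=10, (0,4) g=2 f=10, (1,2) g=3 f=10, (2,2) g=4 f=10, (2,4) g=2 f=8, (2,5) g=1 f=8, (3,2) g=5 f=10, (3,4) g=5 f=10, (4,2) g=6 f=10, (5,2) g=7 f=10, (5,4) g=7 f=10, (6,3) g=7 f=8]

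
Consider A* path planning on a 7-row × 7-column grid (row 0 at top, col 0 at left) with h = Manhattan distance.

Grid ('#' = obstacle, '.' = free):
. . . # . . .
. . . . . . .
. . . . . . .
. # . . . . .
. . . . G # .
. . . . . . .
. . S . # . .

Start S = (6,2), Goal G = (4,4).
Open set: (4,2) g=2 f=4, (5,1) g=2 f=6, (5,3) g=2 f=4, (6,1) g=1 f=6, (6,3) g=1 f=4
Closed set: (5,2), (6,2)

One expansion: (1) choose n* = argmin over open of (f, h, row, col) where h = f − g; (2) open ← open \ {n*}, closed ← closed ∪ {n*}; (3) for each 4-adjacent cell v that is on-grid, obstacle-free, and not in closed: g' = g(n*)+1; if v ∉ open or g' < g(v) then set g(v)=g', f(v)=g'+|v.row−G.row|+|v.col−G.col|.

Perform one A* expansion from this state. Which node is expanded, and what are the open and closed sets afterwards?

expanded=(4,2); open=[(3,2) g=3 f=6, (4,1) g=3 f=6, (4,3) g=3 f=4, (5,1) g=2 f=6, (5,3) g=2 f=4, (6,1) g=1 f=6, (6,3) g=1 f=4]; closed=[(4,2), (5,2), (6,2)]

step 1: expand (4,2) (f=4, h=2) → closed; open now [(3,2) g=3 f=6, (4,1) g=3 f=6, (4,3) g=3 f=4, (5,1) g=2 f=6, (5,3) g=2 f=4, (6,1) g=1 f=6, (6,3) g=1 f=4]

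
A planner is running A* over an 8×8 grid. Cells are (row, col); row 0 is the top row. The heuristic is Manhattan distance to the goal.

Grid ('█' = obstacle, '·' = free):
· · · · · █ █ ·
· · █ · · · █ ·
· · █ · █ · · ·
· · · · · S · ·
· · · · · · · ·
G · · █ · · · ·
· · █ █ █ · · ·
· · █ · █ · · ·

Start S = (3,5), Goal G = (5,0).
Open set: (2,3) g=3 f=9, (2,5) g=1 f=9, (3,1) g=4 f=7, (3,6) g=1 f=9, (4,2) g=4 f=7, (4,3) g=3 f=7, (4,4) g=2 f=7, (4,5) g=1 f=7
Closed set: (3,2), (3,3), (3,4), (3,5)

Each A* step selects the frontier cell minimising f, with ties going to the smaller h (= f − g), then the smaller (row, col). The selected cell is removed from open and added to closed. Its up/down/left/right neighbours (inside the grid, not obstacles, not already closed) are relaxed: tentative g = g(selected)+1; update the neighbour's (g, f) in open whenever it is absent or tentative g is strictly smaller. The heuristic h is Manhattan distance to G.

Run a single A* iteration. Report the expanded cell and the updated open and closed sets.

expanded=(3,1); open=[(2,1) g=5 f=9, (2,3) g=3 f=9, (2,5) g=1 f=9, (3,0) g=5 f=7, (3,6) g=1 f=9, (4,1) g=5 f=7, (4,2) g=4 f=7, (4,3) g=3 f=7, (4,4) g=2 f=7, (4,5) g=1 f=7]; closed=[(3,1), (3,2), (3,3), (3,4), (3,5)]

step 1: expand (3,1) (f=7, h=3) → closed; open now [(2,1) g=5 f=9, (2,3) g=3 f=9, (2,5) g=1 f=9, (3,0) g=5 f=7, (3,6) g=1 f=9, (4,1) g=5 f=7, (4,2) g=4 f=7, (4,3) g=3 f=7, (4,4) g=2 f=7, (4,5) g=1 f=7]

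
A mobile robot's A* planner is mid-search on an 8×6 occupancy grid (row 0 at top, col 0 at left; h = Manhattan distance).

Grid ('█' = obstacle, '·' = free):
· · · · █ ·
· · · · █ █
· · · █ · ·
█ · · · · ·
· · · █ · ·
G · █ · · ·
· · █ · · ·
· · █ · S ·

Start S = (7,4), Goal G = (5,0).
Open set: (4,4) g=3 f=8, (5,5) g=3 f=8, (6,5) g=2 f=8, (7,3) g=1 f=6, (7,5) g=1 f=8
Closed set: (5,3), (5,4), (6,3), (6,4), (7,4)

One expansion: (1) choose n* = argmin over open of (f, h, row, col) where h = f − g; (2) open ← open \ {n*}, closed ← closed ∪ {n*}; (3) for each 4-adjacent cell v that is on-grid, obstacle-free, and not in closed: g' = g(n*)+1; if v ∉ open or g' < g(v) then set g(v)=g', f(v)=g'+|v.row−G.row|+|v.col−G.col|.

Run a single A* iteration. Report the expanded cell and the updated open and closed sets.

step 1: expand (7,3) (f=6, h=5) → closed; open now [(4,4) g=3 f=8, (5,5) g=3 f=8, (6,5) g=2 f=8, (7,5) g=1 f=8]

expanded=(7,3); open=[(4,4) g=3 f=8, (5,5) g=3 f=8, (6,5) g=2 f=8, (7,5) g=1 f=8]; closed=[(5,3), (5,4), (6,3), (6,4), (7,3), (7,4)]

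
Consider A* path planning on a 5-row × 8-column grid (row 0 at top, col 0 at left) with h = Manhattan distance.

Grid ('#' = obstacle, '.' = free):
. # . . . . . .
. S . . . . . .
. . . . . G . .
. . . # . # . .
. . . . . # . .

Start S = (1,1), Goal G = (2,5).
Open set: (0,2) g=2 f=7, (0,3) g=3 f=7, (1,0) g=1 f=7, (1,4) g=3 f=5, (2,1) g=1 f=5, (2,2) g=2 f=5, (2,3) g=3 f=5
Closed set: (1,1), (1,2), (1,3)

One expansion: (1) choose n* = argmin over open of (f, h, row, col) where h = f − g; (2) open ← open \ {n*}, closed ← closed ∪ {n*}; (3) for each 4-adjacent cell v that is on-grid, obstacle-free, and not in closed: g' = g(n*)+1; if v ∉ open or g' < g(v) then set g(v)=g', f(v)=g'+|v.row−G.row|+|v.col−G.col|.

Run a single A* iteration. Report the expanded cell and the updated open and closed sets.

expanded=(1,4); open=[(0,2) g=2 f=7, (0,3) g=3 f=7, (0,4) g=4 f=7, (1,0) g=1 f=7, (1,5) g=4 f=5, (2,1) g=1 f=5, (2,2) g=2 f=5, (2,3) g=3 f=5, (2,4) g=4 f=5]; closed=[(1,1), (1,2), (1,3), (1,4)]

step 1: expand (1,4) (f=5, h=2) → closed; open now [(0,2) g=2 f=7, (0,3) g=3 f=7, (0,4) g=4 f=7, (1,0) g=1 f=7, (1,5) g=4 f=5, (2,1) g=1 f=5, (2,2) g=2 f=5, (2,3) g=3 f=5, (2,4) g=4 f=5]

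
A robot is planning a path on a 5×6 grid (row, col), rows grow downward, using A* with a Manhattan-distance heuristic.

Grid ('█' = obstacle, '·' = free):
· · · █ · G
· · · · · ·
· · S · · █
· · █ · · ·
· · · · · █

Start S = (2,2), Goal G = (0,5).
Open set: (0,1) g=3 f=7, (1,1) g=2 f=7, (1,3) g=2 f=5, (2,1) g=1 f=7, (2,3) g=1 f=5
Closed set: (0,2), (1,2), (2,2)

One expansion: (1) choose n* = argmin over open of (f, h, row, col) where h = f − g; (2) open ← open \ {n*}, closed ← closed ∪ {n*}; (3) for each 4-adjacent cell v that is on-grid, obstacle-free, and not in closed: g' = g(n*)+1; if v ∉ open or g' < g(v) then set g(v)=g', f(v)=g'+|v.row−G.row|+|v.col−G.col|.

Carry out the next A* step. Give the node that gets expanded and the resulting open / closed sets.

expanded=(1,3); open=[(0,1) g=3 f=7, (1,1) g=2 f=7, (1,4) g=3 f=5, (2,1) g=1 f=7, (2,3) g=1 f=5]; closed=[(0,2), (1,2), (1,3), (2,2)]

step 1: expand (1,3) (f=5, h=3) → closed; open now [(0,1) g=3 f=7, (1,1) g=2 f=7, (1,4) g=3 f=5, (2,1) g=1 f=7, (2,3) g=1 f=5]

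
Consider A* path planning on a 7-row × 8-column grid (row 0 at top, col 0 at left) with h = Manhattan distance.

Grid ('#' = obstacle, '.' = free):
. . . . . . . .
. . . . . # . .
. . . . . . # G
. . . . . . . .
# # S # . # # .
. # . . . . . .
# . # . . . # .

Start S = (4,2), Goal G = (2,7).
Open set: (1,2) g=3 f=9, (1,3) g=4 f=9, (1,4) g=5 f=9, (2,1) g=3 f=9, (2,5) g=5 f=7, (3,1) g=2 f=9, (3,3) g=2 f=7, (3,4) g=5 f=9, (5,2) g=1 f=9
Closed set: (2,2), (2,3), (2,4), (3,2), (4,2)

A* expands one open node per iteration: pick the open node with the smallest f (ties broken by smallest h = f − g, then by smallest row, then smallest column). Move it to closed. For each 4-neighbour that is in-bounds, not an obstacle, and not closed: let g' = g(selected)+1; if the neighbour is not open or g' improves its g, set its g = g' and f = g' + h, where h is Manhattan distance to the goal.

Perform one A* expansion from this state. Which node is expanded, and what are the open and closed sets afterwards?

step 1: expand (2,5) (f=7, h=2) → closed; open now [(1,2) g=3 f=9, (1,3) g=4 f=9, (1,4) g=5 f=9, (2,1) g=3 f=9, (3,1) g=2 f=9, (3,3) g=2 f=7, (3,4) g=5 f=9, (3,5) g=6 f=9, (5,2) g=1 f=9]

expanded=(2,5); open=[(1,2) g=3 f=9, (1,3) g=4 f=9, (1,4) g=5 f=9, (2,1) g=3 f=9, (3,1) g=2 f=9, (3,3) g=2 f=7, (3,4) g=5 f=9, (3,5) g=6 f=9, (5,2) g=1 f=9]; closed=[(2,2), (2,3), (2,4), (2,5), (3,2), (4,2)]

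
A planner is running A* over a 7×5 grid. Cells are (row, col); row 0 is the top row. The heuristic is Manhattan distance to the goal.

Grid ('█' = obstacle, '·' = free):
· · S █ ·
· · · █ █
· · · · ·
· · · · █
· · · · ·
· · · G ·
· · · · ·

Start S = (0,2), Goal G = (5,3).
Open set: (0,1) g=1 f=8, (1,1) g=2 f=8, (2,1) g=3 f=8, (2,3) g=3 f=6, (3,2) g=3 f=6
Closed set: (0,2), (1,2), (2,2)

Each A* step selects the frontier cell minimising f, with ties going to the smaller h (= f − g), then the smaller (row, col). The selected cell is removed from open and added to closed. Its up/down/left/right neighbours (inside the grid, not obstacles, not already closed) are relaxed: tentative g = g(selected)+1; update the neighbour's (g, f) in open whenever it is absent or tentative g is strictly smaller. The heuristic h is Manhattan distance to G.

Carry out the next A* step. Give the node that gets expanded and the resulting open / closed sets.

step 1: expand (2,3) (f=6, h=3) → closed; open now [(0,1) g=1 f=8, (1,1) g=2 f=8, (2,1) g=3 f=8, (2,4) g=4 f=8, (3,2) g=3 f=6, (3,3) g=4 f=6]

expanded=(2,3); open=[(0,1) g=1 f=8, (1,1) g=2 f=8, (2,1) g=3 f=8, (2,4) g=4 f=8, (3,2) g=3 f=6, (3,3) g=4 f=6]; closed=[(0,2), (1,2), (2,2), (2,3)]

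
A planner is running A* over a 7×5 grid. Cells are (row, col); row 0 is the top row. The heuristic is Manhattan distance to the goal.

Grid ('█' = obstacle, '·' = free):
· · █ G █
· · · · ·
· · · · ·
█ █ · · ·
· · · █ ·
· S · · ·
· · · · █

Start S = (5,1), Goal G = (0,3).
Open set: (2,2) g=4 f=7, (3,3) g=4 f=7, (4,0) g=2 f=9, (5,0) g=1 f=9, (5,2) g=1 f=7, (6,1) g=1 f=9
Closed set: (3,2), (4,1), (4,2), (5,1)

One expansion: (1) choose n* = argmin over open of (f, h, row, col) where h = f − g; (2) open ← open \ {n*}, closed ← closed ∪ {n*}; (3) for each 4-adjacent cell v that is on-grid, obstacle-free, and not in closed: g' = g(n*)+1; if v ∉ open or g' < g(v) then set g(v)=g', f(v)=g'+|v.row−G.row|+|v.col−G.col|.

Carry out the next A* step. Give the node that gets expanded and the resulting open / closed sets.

expanded=(2,2); open=[(1,2) g=5 f=7, (2,1) g=5 f=9, (2,3) g=5 f=7, (3,3) g=4 f=7, (4,0) g=2 f=9, (5,0) g=1 f=9, (5,2) g=1 f=7, (6,1) g=1 f=9]; closed=[(2,2), (3,2), (4,1), (4,2), (5,1)]

step 1: expand (2,2) (f=7, h=3) → closed; open now [(1,2) g=5 f=7, (2,1) g=5 f=9, (2,3) g=5 f=7, (3,3) g=4 f=7, (4,0) g=2 f=9, (5,0) g=1 f=9, (5,2) g=1 f=7, (6,1) g=1 f=9]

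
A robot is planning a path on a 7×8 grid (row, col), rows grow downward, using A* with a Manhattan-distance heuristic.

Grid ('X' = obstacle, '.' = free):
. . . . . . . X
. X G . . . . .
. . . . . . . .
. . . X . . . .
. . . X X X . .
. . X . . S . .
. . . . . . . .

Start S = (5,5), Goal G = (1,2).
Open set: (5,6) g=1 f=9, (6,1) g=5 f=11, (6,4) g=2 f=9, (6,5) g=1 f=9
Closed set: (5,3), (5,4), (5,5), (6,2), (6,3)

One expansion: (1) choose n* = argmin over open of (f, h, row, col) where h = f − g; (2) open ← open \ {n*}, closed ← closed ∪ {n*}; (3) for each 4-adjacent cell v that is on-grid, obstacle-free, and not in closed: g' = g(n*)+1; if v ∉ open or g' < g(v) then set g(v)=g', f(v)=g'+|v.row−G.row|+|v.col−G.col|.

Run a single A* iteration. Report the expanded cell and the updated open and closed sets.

step 1: expand (6,4) (f=9, h=7) → closed; open now [(5,6) g=1 f=9, (6,1) g=5 f=11, (6,5) g=1 f=9]

expanded=(6,4); open=[(5,6) g=1 f=9, (6,1) g=5 f=11, (6,5) g=1 f=9]; closed=[(5,3), (5,4), (5,5), (6,2), (6,3), (6,4)]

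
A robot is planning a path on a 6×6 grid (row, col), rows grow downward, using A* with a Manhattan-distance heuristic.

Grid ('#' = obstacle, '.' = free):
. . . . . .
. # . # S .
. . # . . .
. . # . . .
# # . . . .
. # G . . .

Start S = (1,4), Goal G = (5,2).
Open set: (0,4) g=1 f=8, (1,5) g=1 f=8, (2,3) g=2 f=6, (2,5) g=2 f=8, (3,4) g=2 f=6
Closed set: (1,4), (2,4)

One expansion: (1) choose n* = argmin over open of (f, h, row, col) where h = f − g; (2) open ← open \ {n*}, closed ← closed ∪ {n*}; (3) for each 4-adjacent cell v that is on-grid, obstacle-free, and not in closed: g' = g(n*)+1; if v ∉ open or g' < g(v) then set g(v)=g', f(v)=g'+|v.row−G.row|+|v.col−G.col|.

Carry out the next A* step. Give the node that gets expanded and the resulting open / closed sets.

step 1: expand (2,3) (f=6, h=4) → closed; open now [(0,4) g=1 f=8, (1,5) g=1 f=8, (2,5) g=2 f=8, (3,3) g=3 f=6, (3,4) g=2 f=6]

expanded=(2,3); open=[(0,4) g=1 f=8, (1,5) g=1 f=8, (2,5) g=2 f=8, (3,3) g=3 f=6, (3,4) g=2 f=6]; closed=[(1,4), (2,3), (2,4)]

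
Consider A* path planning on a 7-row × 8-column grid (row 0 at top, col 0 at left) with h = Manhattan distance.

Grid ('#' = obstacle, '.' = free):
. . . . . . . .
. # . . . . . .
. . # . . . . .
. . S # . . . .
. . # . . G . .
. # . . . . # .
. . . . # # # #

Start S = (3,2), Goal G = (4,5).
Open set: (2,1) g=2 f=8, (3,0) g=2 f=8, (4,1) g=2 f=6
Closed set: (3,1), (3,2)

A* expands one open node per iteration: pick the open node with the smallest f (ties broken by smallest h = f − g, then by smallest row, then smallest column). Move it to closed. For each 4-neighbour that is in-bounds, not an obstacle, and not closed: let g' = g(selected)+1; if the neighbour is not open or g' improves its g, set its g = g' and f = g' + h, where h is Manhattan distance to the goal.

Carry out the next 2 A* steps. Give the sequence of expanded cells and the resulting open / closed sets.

step 1: expand (4,1) (f=6, h=4) → closed; open now [(2,1) g=2 f=8, (3,0) g=2 f=8, (4,0) g=3 f=8]
step 2: expand (4,0) (f=8, h=5) → closed; open now [(2,1) g=2 f=8, (3,0) g=2 f=8, (5,0) g=4 f=10]

order=[(4,1) → (4,0)]; open=[(2,1) g=2 f=8, (3,0) g=2 f=8, (5,0) g=4 f=10]; closed=[(3,1), (3,2), (4,0), (4,1)]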